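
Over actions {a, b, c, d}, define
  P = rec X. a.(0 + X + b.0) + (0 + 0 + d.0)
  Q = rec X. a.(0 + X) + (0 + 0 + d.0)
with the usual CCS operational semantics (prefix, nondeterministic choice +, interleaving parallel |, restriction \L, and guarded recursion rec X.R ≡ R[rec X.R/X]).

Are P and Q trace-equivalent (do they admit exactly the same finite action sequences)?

trace-distinct — witness ⟨ab⟩

LTS(P): 3 reachable states
  u0 = rec X. a.(0 + X + b.0) + (0 + 0 + d.0) → -a-> u1, -d-> u2
  u1 = 0 + (rec X. a.(0 + X + b.0) + (0 + 0 + d.0)) + b.0 → -a-> u1, -b-> u2, -d-> u2
  u2 = 0 → ∅
LTS(Q): 3 reachable states
  v0 = rec X. a.(0 + X) + (0 + 0 + d.0) → -a-> v1, -d-> v2
  v1 = 0 + (rec X. a.(0 + X) + (0 + 0 + d.0)) → -a-> v1, -d-> v2
  v2 = 0 → ∅
Run σ = ⟨ab⟩ on P: start {u0}
  step 1 (a): {u1}
  step 2 (b): {u2}
  — P admits the full trace.
Run σ = ⟨ab⟩ on Q: start {v0}
  step 1 (a): {v1}
  step 2 (b): ∅  — Q cannot continue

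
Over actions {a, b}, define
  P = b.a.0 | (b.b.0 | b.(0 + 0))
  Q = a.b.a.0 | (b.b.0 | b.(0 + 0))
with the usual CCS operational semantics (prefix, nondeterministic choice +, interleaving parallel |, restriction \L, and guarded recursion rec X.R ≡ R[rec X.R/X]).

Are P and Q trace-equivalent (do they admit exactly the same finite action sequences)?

LTS(P): 18 reachable states
  s0 = b.a.0 | (b.b.0 | b.(0 + 0)) has moves ··b··> s1, ··b··> s2, ··b··> s3
  s1 = a.0 | (b.b.0 | b.(0 + 0)) has moves ··a··> s4, ··b··> s5, ··b··> s6
  s2 = b.a.0 | (b.0 | b.(0 + 0)) has moves ··b··> s5, ··b··> s7, ··b··> s8
  s3 = b.a.0 | (b.b.0 | (0 + 0)) has moves ··b··> s6, ··b··> s8
  s4 = 0 | (b.b.0 | b.(0 + 0)) has moves ··b··> s10, ··b··> s9
  s5 = a.0 | (b.0 | b.(0 + 0)) has moves ··a··> s9, ··b··> s11, ··b··> s12
  s6 = a.0 | (b.b.0 | (0 + 0)) has moves ··a··> s10, ··b··> s12
  s7 = b.a.0 | (0 | b.(0 + 0)) has moves ··b··> s11, ··b··> s13
  s8 = b.a.0 | (b.0 | (0 + 0)) has moves ··b··> s12, ··b··> s13
  s9 = 0 | (b.0 | b.(0 + 0)) has moves ··b··> s14, ··b··> s15
  s10 = 0 | (b.b.0 | (0 + 0)) has moves ··b··> s15
  s11 = a.0 | (0 | b.(0 + 0)) has moves ··a··> s14, ··b··> s16
  s12 = a.0 | (b.0 | (0 + 0)) has moves ··a··> s15, ··b··> s16
  s13 = b.a.0 | (0 | (0 + 0)) has moves ··b··> s16
  s14 = 0 | (0 | b.(0 + 0)) has moves ··b··> s17
  s15 = 0 | (b.0 | (0 + 0)) has moves ··b··> s17
  s16 = a.0 | (0 | (0 + 0)) has moves ··a··> s17
  s17 = 0 | (0 | (0 + 0)) has moves stopped
LTS(Q): 24 reachable states
  t0 = a.b.a.0 | (b.b.0 | b.(0 + 0)) has moves ··a··> t1, ··b··> t2, ··b··> t3
  t1 = b.a.0 | (b.b.0 | b.(0 + 0)) has moves ··b··> t4, ··b··> t5, ··b··> t6
  t2 = a.b.a.0 | (b.0 | b.(0 + 0)) has moves ··a··> t5, ··b··> t7, ··b··> t8
  t3 = a.b.a.0 | (b.b.0 | (0 + 0)) has moves ··a··> t6, ··b··> t8
  t4 = a.0 | (b.b.0 | b.(0 + 0)) has moves ··a··> t9, ··b··> t10, ··b··> t11
  t5 = b.a.0 | (b.0 | b.(0 + 0)) has moves ··b··> t10, ··b··> t12, ··b··> t13
  t6 = b.a.0 | (b.b.0 | (0 + 0)) has moves ··b··> t11, ··b··> t13
  t7 = a.b.a.0 | (0 | b.(0 + 0)) has moves ··a··> t12, ··b··> t14
  t8 = a.b.a.0 | (b.0 | (0 + 0)) has moves ··a··> t13, ··b··> t14
  t9 = 0 | (b.b.0 | b.(0 + 0)) has moves ··b··> t15, ··b··> t16
  t10 = a.0 | (b.0 | b.(0 + 0)) has moves ··a··> t15, ··b··> t17, ··b··> t18
  t11 = a.0 | (b.b.0 | (0 + 0)) has moves ··a··> t16, ··b··> t18
  t12 = b.a.0 | (0 | b.(0 + 0)) has moves ··b··> t17, ··b··> t19
  t13 = b.a.0 | (b.0 | (0 + 0)) has moves ··b··> t18, ··b··> t19
  t14 = a.b.a.0 | (0 | (0 + 0)) has moves ··a··> t19
  t15 = 0 | (b.0 | b.(0 + 0)) has moves ··b··> t20, ··b··> t21
  t16 = 0 | (b.b.0 | (0 + 0)) has moves ··b··> t21
  t17 = a.0 | (0 | b.(0 + 0)) has moves ··a··> t20, ··b··> t22
  t18 = a.0 | (b.0 | (0 + 0)) has moves ··a··> t21, ··b··> t22
  t19 = b.a.0 | (0 | (0 + 0)) has moves ··b··> t22
  t20 = 0 | (0 | b.(0 + 0)) has moves ··b··> t23
  t21 = 0 | (b.0 | (0 + 0)) has moves ··b··> t23
  t22 = a.0 | (0 | (0 + 0)) has moves ··a··> t23
  t23 = 0 | (0 | (0 + 0)) has moves stopped
Trace ⟨bbbb⟩ through P, begin at {s0}:
  step 1 (b): {s1, s2, s3}
  step 2 (b): {s5, s6, s7, s8}
  step 3 (b): {s11, s12, s13}
  step 4 (b): {s16}
  — P admits the full trace.
Trace ⟨bbbb⟩ through Q, begin at {t0}:
  step 1 (b): {t2, t3}
  step 2 (b): {t7, t8}
  step 3 (b): {t14}
  step 4 (b): no successor for Q

traces(P) ≠ traces(Q) — witness ⟨bbbb⟩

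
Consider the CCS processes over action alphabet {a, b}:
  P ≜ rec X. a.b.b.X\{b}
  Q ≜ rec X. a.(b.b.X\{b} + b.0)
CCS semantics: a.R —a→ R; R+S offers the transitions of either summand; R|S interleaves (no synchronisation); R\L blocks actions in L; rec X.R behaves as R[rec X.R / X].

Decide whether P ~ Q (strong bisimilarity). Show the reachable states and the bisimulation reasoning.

P's transition system — 5 states:
  p0 = rec X. a.b.b.X\{b} has moves ··a··> p1
  p1 = b.b.(rec X. a.b.b.X\{b})\{b} has moves ··b··> p2
  p2 = b.(rec X. a.b.b.X\{b})\{b} has moves ··b··> p3
  p3 = (rec X. a.b.b.X\{b})\{b} has moves ··a··> p4
  p4 = (b.b.(rec X. a.b.b.X\{b})\{b})\{b} has moves (no moves)
Q's transition system — 6 states:
  q0 = rec X. a.(b.b.X\{b} + b.0) has moves ··a··> q1
  q1 = b.b.(rec X. a.(b.b.X\{b} + b.0))\{b} + b.0 has moves ··b··> q2, ··b··> q3
  q2 = 0 has moves (no moves)
  q3 = b.(rec X. a.(b.b.X\{b} + b.0))\{b} has moves ··b··> q4
  q4 = (rec X. a.(b.b.X\{b} + b.0))\{b} has moves ··a··> q5
  q5 = (b.b.(rec X. a.(b.b.X\{b} + b.0))\{b} + b.0)\{b} has moves (no moves)
Bisimilarity quotient blocks:
  B0 = {p0}
  B1 = {p1}
  B2 = {p2, q3}
  B3 = {p3, q4}
  B4 = {p4, q2, q5}
  B5 = {q0}
  B6 = {q1}
p0 ∈ B0, q0 ∈ B5 → different blocks

P ≁ Q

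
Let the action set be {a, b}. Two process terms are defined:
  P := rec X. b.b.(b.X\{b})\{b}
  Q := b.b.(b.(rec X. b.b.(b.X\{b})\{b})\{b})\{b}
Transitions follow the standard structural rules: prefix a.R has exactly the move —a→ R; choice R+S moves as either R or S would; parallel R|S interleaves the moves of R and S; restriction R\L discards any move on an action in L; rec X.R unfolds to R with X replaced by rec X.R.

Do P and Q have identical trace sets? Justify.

YES

LTS(P): 3 reachable states
  p0 = rec X. b.b.(b.X\{b})\{b} :: ··b··> p1
  p1 = b.(b.(rec X. b.b.(b.X\{b})\{b})\{b})\{b} :: ··b··> p2
  p2 = (b.(rec X. b.b.(b.X\{b})\{b})\{b})\{b} :: ·
LTS(Q): 3 reachable states
  q0 = b.b.(b.(rec X. b.b.(b.X\{b})\{b})\{b})\{b} :: ··b··> q1
  q1 = b.(b.(rec X. b.b.(b.X\{b})\{b})\{b})\{b} :: ··b··> q2
  q2 = (b.(rec X. b.b.(b.X\{b})\{b})\{b})\{b} :: ·
Partition-refinement fixed point:
  B0 = {p0, q0}
  B1 = {p1, q1}
  B2 = {p2, q2}
p0 ∈ B0, q0 ∈ B0 → same block
Bisimilar ⇒ trace-equivalent.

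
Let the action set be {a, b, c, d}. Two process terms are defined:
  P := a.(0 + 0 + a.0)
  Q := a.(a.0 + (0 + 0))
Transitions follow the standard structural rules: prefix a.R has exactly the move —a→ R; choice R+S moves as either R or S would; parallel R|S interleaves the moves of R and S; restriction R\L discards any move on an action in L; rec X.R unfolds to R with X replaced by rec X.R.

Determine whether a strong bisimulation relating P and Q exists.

Reachable graph of P (3 states):
  u0 = a.(0 + 0 + a.0) has moves -a-> u1
  u1 = 0 + 0 + a.0 has moves -a-> u2
  u2 = 0 has moves deadlocked
Reachable graph of Q (3 states):
  v0 = a.(a.0 + (0 + 0)) has moves -a-> v1
  v1 = a.0 + (0 + 0) has moves -a-> v2
  v2 = 0 has moves deadlocked
Coarsest stable partition (strong bisimilarity classes):
  B0 = {u0, v0}
  B1 = {u1, v1}
  B2 = {u2, v2}
u0 ∈ B0, v0 ∈ B0 → same block

YES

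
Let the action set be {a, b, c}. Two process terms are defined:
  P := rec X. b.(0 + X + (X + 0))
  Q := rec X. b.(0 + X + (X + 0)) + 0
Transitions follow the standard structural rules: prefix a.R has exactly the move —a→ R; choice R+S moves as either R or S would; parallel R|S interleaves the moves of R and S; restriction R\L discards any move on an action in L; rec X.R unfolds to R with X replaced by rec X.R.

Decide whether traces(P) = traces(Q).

YES

LTS(P): 2 reachable states
  s0 = rec X. b.(0 + X + (X + 0)) :: =b=> s1
  s1 = 0 + (rec X. b.(0 + X + (X + 0))) + ((rec X. b.(0 + X + (X + 0))) + 0) :: =b=> s1
LTS(Q): 2 reachable states
  t0 = rec X. b.(0 + X + (X + 0)) + 0 :: =b=> t1
  t1 = 0 + (rec X. b.(0 + X + (X + 0)) + 0) + ((rec X. b.(0 + X + (X + 0)) + 0) + 0) :: =b=> t1
Bisimilarity quotient blocks:
  B0 = {s0, s1, t0, t1}
s0 ∈ B0, t0 ∈ B0 → same block
Bisimilar ⇒ trace-equivalent.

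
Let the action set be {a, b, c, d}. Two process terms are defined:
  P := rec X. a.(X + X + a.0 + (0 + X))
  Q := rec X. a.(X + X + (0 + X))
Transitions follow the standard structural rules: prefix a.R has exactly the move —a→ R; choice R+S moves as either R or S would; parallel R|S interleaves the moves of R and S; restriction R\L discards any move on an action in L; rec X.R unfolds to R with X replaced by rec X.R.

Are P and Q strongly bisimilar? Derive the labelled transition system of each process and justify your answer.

not bisimilar

LTS(P): 3 reachable states
  p0 = rec X. a.(X + X + a.0 + (0 + X)) has moves --a--▸ p1
  p1 = (rec X. a.(X + X + a.0 + (0 + X))) + (rec X. a.(X + X + a.0 + (0 + X))) + a.0 + (0 + (rec X. a.(X + X + a.0 + (0 + X)))) has moves --a--▸ p1, --a--▸ p2
  p2 = 0 has moves ∅
LTS(Q): 2 reachable states
  q0 = rec X. a.(X + X + (0 + X)) has moves --a--▸ q1
  q1 = (rec X. a.(X + X + (0 + X))) + (rec X. a.(X + X + (0 + X))) + (0 + (rec X. a.(X + X + (0 + X)))) has moves --a--▸ q1
Bisimilarity quotient blocks:
  B0 = {p0}
  B1 = {p1}
  B2 = {p2}
  B3 = {q0, q1}
p0 ∈ B0, q0 ∈ B3 → different blocks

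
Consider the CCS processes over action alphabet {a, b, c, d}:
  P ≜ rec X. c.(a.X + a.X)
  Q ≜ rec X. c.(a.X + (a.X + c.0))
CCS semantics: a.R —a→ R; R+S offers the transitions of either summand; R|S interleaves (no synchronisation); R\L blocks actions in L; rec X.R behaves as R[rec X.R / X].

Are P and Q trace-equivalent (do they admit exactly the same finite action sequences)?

NO — witness ⟨cc⟩

Reachable graph of P (2 states):
  m0 = rec X. c.(a.X + a.X) ⊢ ··c··> m1
  m1 = a.(rec X. c.(a.X + a.X)) + a.(rec X. c.(a.X + a.X)) ⊢ ··a··> m0
Reachable graph of Q (3 states):
  n0 = rec X. c.(a.X + (a.X + c.0)) ⊢ ··c··> n1
  n1 = a.(rec X. c.(a.X + (a.X + c.0))) + (a.(rec X. c.(a.X + (a.X + c.0))) + c.0) ⊢ ··a··> n0, ··c··> n2
  n2 = 0 ⊢ ·
Executing cc from Q (initial set {n0}):
  after c @ step 1: {n1}
  after c @ step 2: {n2}
  — Q admits the full trace.
Executing cc from P (initial set {m0}):
  after c @ step 1: {m1}
  after c @ step 2: ∅ (P stuck)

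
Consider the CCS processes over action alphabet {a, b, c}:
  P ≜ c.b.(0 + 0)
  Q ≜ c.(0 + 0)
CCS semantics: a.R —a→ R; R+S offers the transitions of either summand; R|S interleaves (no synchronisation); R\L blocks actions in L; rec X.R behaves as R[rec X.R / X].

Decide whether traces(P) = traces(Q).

traces(P) ≠ traces(Q) — witness ⟨cb⟩

P's transition system — 3 states:
  s0 = c.b.(0 + 0) has moves --c--▸ s1
  s1 = b.(0 + 0) has moves --b--▸ s2
  s2 = 0 + 0 has moves ·
Q's transition system — 2 states:
  t0 = c.(0 + 0) has moves --c--▸ t1
  t1 = 0 + 0 has moves ·
Executing cb from P (initial set {s0}):
  after c @ step 1: {s1}
  after b @ step 2: {s2}
  — P admits the full trace.
Executing cb from Q (initial set {t0}):
  after c @ step 1: {t1}
  after b @ step 2: ∅ (Q stuck)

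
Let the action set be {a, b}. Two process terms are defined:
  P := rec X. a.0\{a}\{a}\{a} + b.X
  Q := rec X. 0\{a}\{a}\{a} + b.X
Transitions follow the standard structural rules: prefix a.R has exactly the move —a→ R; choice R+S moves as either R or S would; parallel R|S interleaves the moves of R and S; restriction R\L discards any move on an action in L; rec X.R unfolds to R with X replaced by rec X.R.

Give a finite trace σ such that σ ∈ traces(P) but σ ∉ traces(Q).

a

LTS(P): 2 reachable states
  u0 = rec X. a.0\{a}\{a}\{a} + b.X | —a→ u1, —b→ u0
  u1 = 0\{a}\{a}\{a} | (no moves)
LTS(Q): 1 reachable states
  v0 = rec X. 0\{a}\{a}\{a} + b.X | —b→ v0
Trace ⟨a⟩ through P, begin at {u0}:
  after a @ step 1: {u1}
  P completes σ.
Trace ⟨a⟩ through Q, begin at {v0}:
  after a @ step 1: no successor for Q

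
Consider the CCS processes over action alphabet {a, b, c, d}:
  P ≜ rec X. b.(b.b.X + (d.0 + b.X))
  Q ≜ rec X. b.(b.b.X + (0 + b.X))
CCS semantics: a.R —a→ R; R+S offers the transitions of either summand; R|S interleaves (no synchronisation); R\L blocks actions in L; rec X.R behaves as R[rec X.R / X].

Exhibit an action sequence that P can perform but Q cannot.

LTS(P): 4 reachable states
  u0 = rec X. b.(b.b.X + (d.0 + b.X)) ⊢ --b--▸ u1
  u1 = b.b.(rec X. b.(b.b.X + (d.0 + b.X))) + (d.0 + b.(rec X. b.(b.b.X + (d.0 + b.X)))) ⊢ --b--▸ u0, --b--▸ u2, --d--▸ u3
  u2 = b.(rec X. b.(b.b.X + (d.0 + b.X))) ⊢ --b--▸ u0
  u3 = 0 ⊢ (no moves)
LTS(Q): 3 reachable states
  v0 = rec X. b.(b.b.X + (0 + b.X)) ⊢ --b--▸ v1
  v1 = b.b.(rec X. b.(b.b.X + (0 + b.X))) + (0 + b.(rec X. b.(b.b.X + (0 + b.X)))) ⊢ --b--▸ v0, --b--▸ v2
  v2 = b.(rec X. b.(b.b.X + (0 + b.X))) ⊢ --b--▸ v0
Executing bd from P (initial set {u0}):
  [1] b ⇒ {u1}
  [2] d ⇒ {u3}
  ✓ P
Executing bd from Q (initial set {v0}):
  [1] b ⇒ {v1}
  [2] d ⇒ ∅ (Q stuck)

bd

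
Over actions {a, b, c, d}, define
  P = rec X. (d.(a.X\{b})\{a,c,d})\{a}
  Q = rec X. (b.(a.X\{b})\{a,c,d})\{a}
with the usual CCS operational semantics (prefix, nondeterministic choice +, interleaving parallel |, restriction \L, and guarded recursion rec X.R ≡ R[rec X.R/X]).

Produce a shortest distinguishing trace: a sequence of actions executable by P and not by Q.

P's transition system — 2 states:
  p0 = rec X. (d.(a.X\{b})\{a,c,d})\{a} ⊢ -d-> p1
  p1 = (a.(rec X. (d.(a.X\{b})\{a,c,d})\{a})\{b})\{a,c,d}\{a} ⊢ stopped
Q's transition system — 2 states:
  q0 = rec X. (b.(a.X\{b})\{a,c,d})\{a} ⊢ -b-> q1
  q1 = (a.(rec X. (b.(a.X\{b})\{a,c,d})\{a})\{b})\{a,c,d}\{a} ⊢ stopped
Run σ = ⟨d⟩ on P: start {p0}
  after d @ step 1: {p1}
  ✓ P
Run σ = ⟨d⟩ on Q: start {q0}
  after d @ step 1: no successor for Q

d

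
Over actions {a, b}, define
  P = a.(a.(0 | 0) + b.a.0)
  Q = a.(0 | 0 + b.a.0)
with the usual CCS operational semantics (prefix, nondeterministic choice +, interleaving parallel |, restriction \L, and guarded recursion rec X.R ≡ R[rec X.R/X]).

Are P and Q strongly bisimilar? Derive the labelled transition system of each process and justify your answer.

Reachable graph of P (5 states):
  p0 = a.(a.(0 | 0) + b.a.0) has moves -a-> p1
  p1 = a.(0 | 0) + b.a.0 has moves -a-> p2, -b-> p3
  p2 = 0 | 0 has moves deadlocked
  p3 = a.0 has moves -a-> p4
  p4 = 0 has moves deadlocked
Reachable graph of Q (4 states):
  q0 = a.(0 | 0 + b.a.0) has moves -a-> q1
  q1 = 0 | 0 + b.a.0 has moves -b-> q2
  q2 = a.0 has moves -a-> q3
  q3 = 0 has moves deadlocked
Partition-refinement fixed point:
  B0 = {p0}
  B1 = {p1}
  B2 = {p2, p4, q3}
  B3 = {p3, q2}
  B4 = {q0}
  B5 = {q1}
p0 ∈ B0, q0 ∈ B4 → different blocks

P ≁ Q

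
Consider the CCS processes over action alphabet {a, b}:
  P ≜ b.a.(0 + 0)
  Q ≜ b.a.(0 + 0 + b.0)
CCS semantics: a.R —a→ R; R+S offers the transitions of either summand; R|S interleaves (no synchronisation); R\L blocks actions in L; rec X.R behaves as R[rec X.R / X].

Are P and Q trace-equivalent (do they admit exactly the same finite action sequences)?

LTS(P): 3 reachable states
  p0 = b.a.(0 + 0) | =b=> p1
  p1 = a.(0 + 0) | =a=> p2
  p2 = 0 + 0 | stopped
LTS(Q): 4 reachable states
  q0 = b.a.(0 + 0 + b.0) | =b=> q1
  q1 = a.(0 + 0 + b.0) | =a=> q2
  q2 = 0 + 0 + b.0 | =b=> q3
  q3 = 0 | stopped
Executing bab from Q (initial set {q0}):
  after b @ step 1: {q1}
  after a @ step 2: {q2}
  after b @ step 3: {q3}
  Q completes σ.
Executing bab from P (initial set {p0}):
  after b @ step 1: {p1}
  after a @ step 2: {p2}
  after b @ step 3: ∅  — P cannot continue

trace-distinct — witness ⟨bab⟩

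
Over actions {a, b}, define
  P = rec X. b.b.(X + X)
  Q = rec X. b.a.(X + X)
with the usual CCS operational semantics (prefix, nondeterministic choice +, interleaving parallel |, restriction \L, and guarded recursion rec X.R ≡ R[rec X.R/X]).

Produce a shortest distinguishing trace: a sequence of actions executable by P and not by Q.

P's transition system — 3 states:
  u0 = rec X. b.b.(X + X) has moves -b-> u1
  u1 = b.((rec X. b.b.(X + X)) + (rec X. b.b.(X + X))) has moves -b-> u2
  u2 = (rec X. b.b.(X + X)) + (rec X. b.b.(X + X)) has moves -b-> u1
Q's transition system — 3 states:
  v0 = rec X. b.a.(X + X) has moves -b-> v1
  v1 = a.((rec X. b.a.(X + X)) + (rec X. b.a.(X + X))) has moves -a-> v2
  v2 = (rec X. b.a.(X + X)) + (rec X. b.a.(X + X)) has moves -b-> v1
Executing bb from P (initial set {u0}):
  [1] b ⇒ {u1}
  [2] b ⇒ {u2}
  ✓ P
Executing bb from Q (initial set {v0}):
  [1] b ⇒ {v1}
  [2] b ⇒ no successor for Q

bb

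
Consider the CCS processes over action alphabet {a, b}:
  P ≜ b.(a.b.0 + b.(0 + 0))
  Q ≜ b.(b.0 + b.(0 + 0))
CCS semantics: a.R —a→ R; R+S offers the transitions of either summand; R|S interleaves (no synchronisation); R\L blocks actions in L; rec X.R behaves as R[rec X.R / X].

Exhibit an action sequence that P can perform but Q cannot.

Reachable graph of P (5 states):
  m0 = b.(a.b.0 + b.(0 + 0)) → --b--▸ m1
  m1 = a.b.0 + b.(0 + 0) → --a--▸ m2, --b--▸ m3
  m2 = b.0 → --b--▸ m4
  m3 = 0 + 0 → ∅
  m4 = 0 → ∅
Reachable graph of Q (4 states):
  n0 = b.(b.0 + b.(0 + 0)) → --b--▸ n1
  n1 = b.0 + b.(0 + 0) → --b--▸ n2, --b--▸ n3
  n2 = 0 → ∅
  n3 = 0 + 0 → ∅
Executing ba from P (initial set {m0}):
  after b @ step 1: {m1}
  after a @ step 2: {m2}
  — P admits the full trace.
Executing ba from Q (initial set {n0}):
  after b @ step 1: {n1}
  after a @ step 2: ∅ (Q stuck)

ba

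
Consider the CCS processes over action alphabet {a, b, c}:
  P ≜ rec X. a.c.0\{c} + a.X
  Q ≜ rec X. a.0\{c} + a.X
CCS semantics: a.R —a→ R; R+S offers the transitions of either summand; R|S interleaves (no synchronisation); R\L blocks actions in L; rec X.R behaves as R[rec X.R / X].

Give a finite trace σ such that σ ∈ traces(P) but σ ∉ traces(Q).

Reachable graph of P (3 states):
  m0 = rec X. a.c.0\{c} + a.X ⊢ =a=> m0, =a=> m1
  m1 = c.0\{c} ⊢ =c=> m2
  m2 = 0\{c} ⊢ ·
Reachable graph of Q (2 states):
  n0 = rec X. a.0\{c} + a.X ⊢ =a=> n0, =a=> n1
  n1 = 0\{c} ⊢ ·
Run σ = ⟨ac⟩ on P: start {m0}
  step 1 (a): {m0, m1}
  step 2 (c): {m2}
  — P admits the full trace.
Run σ = ⟨ac⟩ on Q: start {n0}
  step 1 (a): {n0, n1}
  step 2 (c): no successor for Q

ac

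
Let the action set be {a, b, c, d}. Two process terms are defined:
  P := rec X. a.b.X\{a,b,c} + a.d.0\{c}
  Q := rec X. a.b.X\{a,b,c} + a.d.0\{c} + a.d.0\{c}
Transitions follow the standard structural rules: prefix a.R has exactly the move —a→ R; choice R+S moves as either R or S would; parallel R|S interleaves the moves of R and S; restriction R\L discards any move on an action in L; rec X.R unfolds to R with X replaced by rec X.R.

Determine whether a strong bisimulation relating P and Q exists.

LTS(P): 5 reachable states
  m0 = rec X. a.b.X\{a,b,c} + a.d.0\{c} → -a-> m1, -a-> m2
  m1 = b.(rec X. a.b.X\{a,b,c} + a.d.0\{c})\{a,b,c} → -b-> m3
  m2 = d.0\{c} → -d-> m4
  m3 = (rec X. a.b.X\{a,b,c} + a.d.0\{c})\{a,b,c} → deadlocked
  m4 = 0\{c} → deadlocked
LTS(Q): 5 reachable states
  n0 = rec X. a.b.X\{a,b,c} + a.d.0\{c} + a.d.0\{c} → -a-> n1, -a-> n2
  n1 = b.(rec X. a.b.X\{a,b,c} + a.d.0\{c} + a.d.0\{c})\{a,b,c} → -b-> n3
  n2 = d.0\{c} → -d-> n4
  n3 = (rec X. a.b.X\{a,b,c} + a.d.0\{c} + a.d.0\{c})\{a,b,c} → deadlocked
  n4 = 0\{c} → deadlocked
Coarsest stable partition (strong bisimilarity classes):
  B0 = {m0, n0}
  B1 = {m1, n1}
  B2 = {m3, m4, n3, n4}
  B3 = {m2, n2}
m0 ∈ B0, n0 ∈ B0 → same block

bisimilar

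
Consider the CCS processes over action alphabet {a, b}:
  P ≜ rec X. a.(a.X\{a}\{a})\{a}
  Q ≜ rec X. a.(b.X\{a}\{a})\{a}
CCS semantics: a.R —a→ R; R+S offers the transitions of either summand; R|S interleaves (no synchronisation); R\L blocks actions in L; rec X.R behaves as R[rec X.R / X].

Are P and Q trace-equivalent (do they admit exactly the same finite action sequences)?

P's transition system — 2 states:
  s0 = rec X. a.(a.X\{a}\{a})\{a} | --a--▸ s1
  s1 = (a.(rec X. a.(a.X\{a}\{a})\{a})\{a}\{a})\{a} | ∅
Q's transition system — 3 states:
  t0 = rec X. a.(b.X\{a}\{a})\{a} | --a--▸ t1
  t1 = (b.(rec X. a.(b.X\{a}\{a})\{a})\{a}\{a})\{a} | --b--▸ t2
  t2 = (rec X. a.(b.X\{a}\{a})\{a})\{a}\{a}\{a} | ∅
Executing ab from Q (initial set {t0}):
  after a @ step 1: {t1}
  after b @ step 2: {t2}
  ✓ Q
Executing ab from P (initial set {s0}):
  after a @ step 1: {s1}
  after b @ step 2: ∅ (P stuck)

trace-distinct — witness ⟨ab⟩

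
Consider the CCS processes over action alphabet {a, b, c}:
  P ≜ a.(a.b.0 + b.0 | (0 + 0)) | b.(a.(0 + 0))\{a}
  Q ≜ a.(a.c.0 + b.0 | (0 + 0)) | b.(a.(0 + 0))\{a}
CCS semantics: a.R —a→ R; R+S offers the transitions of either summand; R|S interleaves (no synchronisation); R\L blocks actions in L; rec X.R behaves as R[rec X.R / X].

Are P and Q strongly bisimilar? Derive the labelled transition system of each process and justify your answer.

P ≁ Q

LTS(P): 10 reachable states
  u0 = a.(a.b.0 + b.0 | (0 + 0)) | b.(a.(0 + 0))\{a} :: ··a··> u1, ··b··> u2
  u1 = (a.b.0 + b.0 | (0 + 0)) | b.(a.(0 + 0))\{a} :: ··a··> u3, ··b··> u4, ··b··> u5
  u2 = a.(a.b.0 + b.0 | (0 + 0)) | (a.(0 + 0))\{a} :: ··a··> u4
  u3 = b.0 | b.(a.(0 + 0))\{a} :: ··b··> u6, ··b··> u7
  u4 = (a.b.0 + b.0 | (0 + 0)) | (a.(0 + 0))\{a} :: ··a··> u7, ··b··> u8
  u5 = 0 | (0 + 0) | b.(a.(0 + 0))\{a} :: ··b··> u8
  u6 = 0 | b.(a.(0 + 0))\{a} :: ··b··> u9
  u7 = b.0 | (a.(0 + 0))\{a} :: ··b··> u9
  u8 = 0 | (0 + 0) | (a.(0 + 0))\{a} :: (no moves)
  u9 = 0 | (a.(0 + 0))\{a} :: (no moves)
LTS(Q): 10 reachable states
  v0 = a.(a.c.0 + b.0 | (0 + 0)) | b.(a.(0 + 0))\{a} :: ··a··> v1, ··b··> v2
  v1 = (a.c.0 + b.0 | (0 + 0)) | b.(a.(0 + 0))\{a} :: ··a··> v3, ··b··> v4, ··b··> v5
  v2 = a.(a.c.0 + b.0 | (0 + 0)) | (a.(0 + 0))\{a} :: ··a··> v4
  v3 = c.0 | b.(a.(0 + 0))\{a} :: ··b··> v6, ··c··> v7
  v4 = (a.c.0 + b.0 | (0 + 0)) | (a.(0 + 0))\{a} :: ··a··> v6, ··b··> v8
  v5 = 0 | (0 + 0) | b.(a.(0 + 0))\{a} :: ··b··> v8
  v6 = c.0 | (a.(0 + 0))\{a} :: ··c··> v9
  v7 = 0 | b.(a.(0 + 0))\{a} :: ··b··> v9
  v8 = 0 | (0 + 0) | (a.(0 + 0))\{a} :: (no moves)
  v9 = 0 | (a.(0 + 0))\{a} :: (no moves)
Coarsest stable partition (strong bisimilarity classes):
  B0 = {u0}
  B1 = {u1}
  B2 = {u3}
  B3 = {u5, u6, u7, v5, v7}
  B4 = {u8, u9, v8, v9}
  B5 = {u4}
  B6 = {u2}
  B7 = {v0}
  B8 = {v1}
  B9 = {v4}
  B10 = {v6}
  B11 = {v3}
  B12 = {v2}
u0 ∈ B0, v0 ∈ B7 → different blocks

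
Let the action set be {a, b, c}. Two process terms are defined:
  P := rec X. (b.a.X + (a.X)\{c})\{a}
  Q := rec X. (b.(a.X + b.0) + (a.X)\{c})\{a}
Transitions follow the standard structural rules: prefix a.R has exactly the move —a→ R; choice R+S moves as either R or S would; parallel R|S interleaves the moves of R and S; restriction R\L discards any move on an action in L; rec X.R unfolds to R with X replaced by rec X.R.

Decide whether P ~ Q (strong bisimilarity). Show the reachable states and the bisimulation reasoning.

LTS(P): 2 reachable states
  u0 = rec X. (b.a.X + (a.X)\{c})\{a} ⊢ ··b··> u1
  u1 = (a.(rec X. (b.a.X + (a.X)\{c})\{a}))\{a} ⊢ ·
LTS(Q): 3 reachable states
  v0 = rec X. (b.(a.X + b.0) + (a.X)\{c})\{a} ⊢ ··b··> v1
  v1 = (a.(rec X. (b.(a.X + b.0) + (a.X)\{c})\{a}) + b.0)\{a} ⊢ ··b··> v2
  v2 = 0\{a} ⊢ ·
Bisimilarity quotient blocks:
  B0 = {u0, v1}
  B1 = {u1, v2}
  B2 = {v0}
u0 ∈ B0, v0 ∈ B2 → different blocks

NO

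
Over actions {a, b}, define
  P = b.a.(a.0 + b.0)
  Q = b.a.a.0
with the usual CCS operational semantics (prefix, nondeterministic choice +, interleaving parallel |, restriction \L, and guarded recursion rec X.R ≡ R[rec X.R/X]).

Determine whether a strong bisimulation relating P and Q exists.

P ≁ Q

P's transition system — 4 states:
  m0 = b.a.(a.0 + b.0) → -b-> m1
  m1 = a.(a.0 + b.0) → -a-> m2
  m2 = a.0 + b.0 → -a-> m3, -b-> m3
  m3 = 0 → stopped
Q's transition system — 4 states:
  n0 = b.a.a.0 → -b-> n1
  n1 = a.a.0 → -a-> n2
  n2 = a.0 → -a-> n3
  n3 = 0 → stopped
Coarsest stable partition (strong bisimilarity classes):
  B0 = {m0}
  B1 = {m1}
  B2 = {m2}
  B3 = {m3, n3}
  B4 = {n0}
  B5 = {n1}
  B6 = {n2}
m0 ∈ B0, n0 ∈ B4 → different blocks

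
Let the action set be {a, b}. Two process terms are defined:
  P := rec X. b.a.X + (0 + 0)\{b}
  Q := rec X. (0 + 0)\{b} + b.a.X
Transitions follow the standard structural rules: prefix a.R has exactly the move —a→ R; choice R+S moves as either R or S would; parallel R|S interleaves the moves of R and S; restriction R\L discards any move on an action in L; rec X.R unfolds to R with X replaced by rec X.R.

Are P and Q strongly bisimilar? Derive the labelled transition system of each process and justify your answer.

YES

LTS(P): 2 reachable states
  p0 = rec X. b.a.X + (0 + 0)\{b} | —b→ p1
  p1 = a.(rec X. b.a.X + (0 + 0)\{b}) | —a→ p0
LTS(Q): 2 reachable states
  q0 = rec X. (0 + 0)\{b} + b.a.X | —b→ q1
  q1 = a.(rec X. (0 + 0)\{b} + b.a.X) | —a→ q0
Coarsest stable partition (strong bisimilarity classes):
  B0 = {p0, q0}
  B1 = {p1, q1}
p0 ∈ B0, q0 ∈ B0 → same block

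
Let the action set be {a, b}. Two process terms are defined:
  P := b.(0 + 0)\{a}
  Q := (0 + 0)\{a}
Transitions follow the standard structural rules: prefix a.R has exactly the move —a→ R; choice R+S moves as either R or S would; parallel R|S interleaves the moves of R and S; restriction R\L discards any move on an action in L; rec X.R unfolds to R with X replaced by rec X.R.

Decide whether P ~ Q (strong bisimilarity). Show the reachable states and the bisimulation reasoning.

P's transition system — 2 states:
  p0 = b.(0 + 0)\{a} ⊢ --b--▸ p1
  p1 = (0 + 0)\{a} ⊢ ∅
Q's transition system — 1 states:
  q0 = (0 + 0)\{a} ⊢ ∅
Partition-refinement fixed point:
  B0 = {p0}
  B1 = {p1, q0}
p0 ∈ B0, q0 ∈ B1 → different blocks

P ≁ Q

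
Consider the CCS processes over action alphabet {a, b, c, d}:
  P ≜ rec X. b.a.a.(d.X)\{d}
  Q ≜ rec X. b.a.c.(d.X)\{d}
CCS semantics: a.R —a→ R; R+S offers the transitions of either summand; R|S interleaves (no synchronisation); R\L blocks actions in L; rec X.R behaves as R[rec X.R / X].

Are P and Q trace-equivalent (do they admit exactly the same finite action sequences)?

traces(P) ≠ traces(Q) — witness ⟨baa⟩

Reachable graph of P (4 states):
  s0 = rec X. b.a.a.(d.X)\{d} | -b-> s1
  s1 = a.a.(d.(rec X. b.a.a.(d.X)\{d}))\{d} | -a-> s2
  s2 = a.(d.(rec X. b.a.a.(d.X)\{d}))\{d} | -a-> s3
  s3 = (d.(rec X. b.a.a.(d.X)\{d}))\{d} | ∅
Reachable graph of Q (4 states):
  t0 = rec X. b.a.c.(d.X)\{d} | -b-> t1
  t1 = a.c.(d.(rec X. b.a.c.(d.X)\{d}))\{d} | -a-> t2
  t2 = c.(d.(rec X. b.a.c.(d.X)\{d}))\{d} | -c-> t3
  t3 = (d.(rec X. b.a.c.(d.X)\{d}))\{d} | ∅
Run σ = ⟨baa⟩ on P: start {s0}
  step 1 (b): {s1}
  step 2 (a): {s2}
  step 3 (a): {s3}
  — P admits the full trace.
Run σ = ⟨baa⟩ on Q: start {t0}
  step 1 (b): {t1}
  step 2 (a): {t2}
  step 3 (a): no successor for Q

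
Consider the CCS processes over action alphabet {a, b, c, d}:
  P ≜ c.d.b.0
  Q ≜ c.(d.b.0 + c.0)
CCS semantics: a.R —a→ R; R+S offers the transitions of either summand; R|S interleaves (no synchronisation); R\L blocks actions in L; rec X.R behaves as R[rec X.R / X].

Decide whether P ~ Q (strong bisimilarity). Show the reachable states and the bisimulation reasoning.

P's transition system — 4 states:
  u0 = c.d.b.0 has moves ··c··> u1
  u1 = d.b.0 has moves ··d··> u2
  u2 = b.0 has moves ··b··> u3
  u3 = 0 has moves deadlocked
Q's transition system — 4 states:
  v0 = c.(d.b.0 + c.0) has moves ··c··> v1
  v1 = d.b.0 + c.0 has moves ··c··> v2, ··d··> v3
  v2 = 0 has moves deadlocked
  v3 = b.0 has moves ··b··> v2
Coarsest stable partition (strong bisimilarity classes):
  B0 = {u0}
  B1 = {u1}
  B2 = {u2, v3}
  B3 = {u3, v2}
  B4 = {v0}
  B5 = {v1}
u0 ∈ B0, v0 ∈ B4 → different blocks

NO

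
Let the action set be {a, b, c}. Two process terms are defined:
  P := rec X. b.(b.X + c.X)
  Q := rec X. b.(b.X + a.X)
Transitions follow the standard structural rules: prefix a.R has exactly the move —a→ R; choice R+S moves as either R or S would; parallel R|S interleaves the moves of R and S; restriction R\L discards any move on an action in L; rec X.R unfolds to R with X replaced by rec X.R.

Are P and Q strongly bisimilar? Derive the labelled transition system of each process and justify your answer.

P's transition system — 2 states:
  s0 = rec X. b.(b.X + c.X) has moves ··b··> s1
  s1 = b.(rec X. b.(b.X + c.X)) + c.(rec X. b.(b.X + c.X)) has moves ··b··> s0, ··c··> s0
Q's transition system — 2 states:
  t0 = rec X. b.(b.X + a.X) has moves ··b··> t1
  t1 = b.(rec X. b.(b.X + a.X)) + a.(rec X. b.(b.X + a.X)) has moves ··a··> t0, ··b··> t0
Coarsest stable partition (strong bisimilarity classes):
  B0 = {s0}
  B1 = {s1}
  B2 = {t0}
  B3 = {t1}
s0 ∈ B0, t0 ∈ B2 → different blocks

not bisimilar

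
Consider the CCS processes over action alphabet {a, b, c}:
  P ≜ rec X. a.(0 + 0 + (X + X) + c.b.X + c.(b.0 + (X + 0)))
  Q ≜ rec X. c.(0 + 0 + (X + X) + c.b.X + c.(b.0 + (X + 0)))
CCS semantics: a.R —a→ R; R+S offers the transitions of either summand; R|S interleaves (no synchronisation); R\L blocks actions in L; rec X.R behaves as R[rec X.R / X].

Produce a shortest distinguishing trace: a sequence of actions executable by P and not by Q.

Reachable graph of P (5 states):
  s0 = rec X. a.(0 + 0 + (X + X) + c.b.X + c.(b.0 + (X + 0))) has moves —a→ s1
  s1 = 0 + 0 + ((rec X. a.(0 + 0 + (X + X) + c.b.X + c.(b.0 + (X + 0)))) + (rec X. a.(0 + 0 + (X + X) + c.b.X + c.(b.0 + (X + 0))))) + c.b.(rec X. a.(0 + 0 + (X + X) + c.b.X + c.(b.0 + (X + 0)))) + c.(b.0 + ((rec X. a.(0 + 0 + (X + X) + c.b.X + c.(b.0 + (X + 0)))) + 0)) has moves —a→ s1, —c→ s2, —c→ s3
  s2 = b.(rec X. a.(0 + 0 + (X + X) + c.b.X + c.(b.0 + (X + 0)))) has moves —b→ s0
  s3 = b.0 + ((rec X. a.(0 + 0 + (X + X) + c.b.X + c.(b.0 + (X + 0)))) + 0) has moves —a→ s1, —b→ s4
  s4 = 0 has moves ·
Reachable graph of Q (5 states):
  t0 = rec X. c.(0 + 0 + (X + X) + c.b.X + c.(b.0 + (X + 0))) has moves —c→ t1
  t1 = 0 + 0 + ((rec X. c.(0 + 0 + (X + X) + c.b.X + c.(b.0 + (X + 0)))) + (rec X. c.(0 + 0 + (X + X) + c.b.X + c.(b.0 + (X + 0))))) + c.b.(rec X. c.(0 + 0 + (X + X) + c.b.X + c.(b.0 + (X + 0)))) + c.(b.0 + ((rec X. c.(0 + 0 + (X + X) + c.b.X + c.(b.0 + (X + 0)))) + 0)) has moves —c→ t1, —c→ t2, —c→ t3
  t2 = b.(rec X. c.(0 + 0 + (X + X) + c.b.X + c.(b.0 + (X + 0)))) has moves —b→ t0
  t3 = b.0 + ((rec X. c.(0 + 0 + (X + X) + c.b.X + c.(b.0 + (X + 0)))) + 0) has moves —b→ t4, —c→ t1
  t4 = 0 has moves ·
Trace ⟨a⟩ through P, begin at {s0}:
  [1] a ⇒ {s1}
  — P admits the full trace.
Trace ⟨a⟩ through Q, begin at {t0}:
  [1] a ⇒ ∅ (Q stuck)

a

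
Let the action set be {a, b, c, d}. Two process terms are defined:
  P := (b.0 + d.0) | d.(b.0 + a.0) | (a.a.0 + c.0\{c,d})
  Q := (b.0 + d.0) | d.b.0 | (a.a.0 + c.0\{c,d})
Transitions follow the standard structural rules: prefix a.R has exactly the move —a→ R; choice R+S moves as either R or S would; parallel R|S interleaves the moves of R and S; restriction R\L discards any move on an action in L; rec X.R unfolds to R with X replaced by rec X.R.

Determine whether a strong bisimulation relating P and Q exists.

LTS(P): 24 reachable states
  m0 = (b.0 + d.0) | d.(b.0 + a.0) | (a.a.0 + c.0\{c,d}) → --a--▸ m1, --b--▸ m2, --c--▸ m3, --d--▸ m2, --d--▸ m4
  m1 = (b.0 + d.0) | d.(b.0 + a.0) | a.0 → --a--▸ m5, --b--▸ m6, --d--▸ m6, --d--▸ m7
  m2 = 0 | d.(b.0 + a.0) | (a.a.0 + c.0\{c,d}) → --a--▸ m6, --c--▸ m8, --d--▸ m9
  m3 = (b.0 + d.0) | d.(b.0 + a.0) | 0\{c,d} → --b--▸ m8, --d--▸ m10, --d--▸ m8
  m4 = (b.0 + d.0) | (b.0 + a.0) | (a.a.0 + c.0\{c,d}) → --a--▸ m11, --a--▸ m7, --b--▸ m11, --b--▸ m9, --c--▸ m10, --d--▸ m9
  m5 = (b.0 + d.0) | d.(b.0 + a.0) | 0 → --b--▸ m12, --d--▸ m12, --d--▸ m13
  m6 = 0 | d.(b.0 + a.0) | a.0 → --a--▸ m12, --d--▸ m14
  m7 = (b.0 + d.0) | (b.0 + a.0) | a.0 → --a--▸ m13, --a--▸ m15, --b--▸ m14, --b--▸ m15, --d--▸ m14
  m8 = 0 | d.(b.0 + a.0) | 0\{c,d} → --d--▸ m16
  m9 = 0 | (b.0 + a.0) | (a.a.0 + c.0\{c,d}) → --a--▸ m14, --a--▸ m17, --b--▸ m17, --c--▸ m16
  m10 = (b.0 + d.0) | (b.0 + a.0) | 0\{c,d} → --a--▸ m18, --b--▸ m16, --b--▸ m18, --d--▸ m16
  m11 = (b.0 + d.0) | 0 | (a.a.0 + c.0\{c,d}) → --a--▸ m15, --b--▸ m17, --c--▸ m18, --d--▸ m17
  m12 = 0 | d.(b.0 + a.0) | 0 → --d--▸ m19
  m13 = (b.0 + d.0) | (b.0 + a.0) | 0 → --a--▸ m20, --b--▸ m19, --b--▸ m20, --d--▸ m19
  m14 = 0 | (b.0 + a.0) | a.0 → --a--▸ m19, --a--▸ m21, --b--▸ m21
  m15 = (b.0 + d.0) | 0 | a.0 → --a--▸ m20, --b--▸ m21, --d--▸ m21
  m16 = 0 | (b.0 + a.0) | 0\{c,d} → --a--▸ m22, --b--▸ m22
  m17 = 0 | 0 | (a.a.0 + c.0\{c,d}) → --a--▸ m21, --c--▸ m22
  m18 = (b.0 + d.0) | 0 | 0\{c,d} → --b--▸ m22, --d--▸ m22
  m19 = 0 | (b.0 + a.0) | 0 → --a--▸ m23, --b--▸ m23
  m20 = (b.0 + d.0) | 0 | 0 → --b--▸ m23, --d--▸ m23
  m21 = 0 | 0 | a.0 → --a--▸ m23
  m22 = 0 | 0 | 0\{c,d} → stopped
  m23 = 0 | 0 | 0 → stopped
LTS(Q): 24 reachable states
  n0 = (b.0 + d.0) | d.b.0 | (a.a.0 + c.0\{c,d}) → --a--▸ n1, --b--▸ n2, --c--▸ n3, --d--▸ n2, --d--▸ n4
  n1 = (b.0 + d.0) | d.b.0 | a.0 → --a--▸ n5, --b--▸ n6, --d--▸ n6, --d--▸ n7
  n2 = 0 | d.b.0 | (a.a.0 + c.0\{c,d}) → --a--▸ n6, --c--▸ n8, --d--▸ n9
  n3 = (b.0 + d.0) | d.b.0 | 0\{c,d} → --b--▸ n8, --d--▸ n10, --d--▸ n8
  n4 = (b.0 + d.0) | b.0 | (a.a.0 + c.0\{c,d}) → --a--▸ n7, --b--▸ n11, --b--▸ n9, --c--▸ n10, --d--▸ n9
  n5 = (b.0 + d.0) | d.b.0 | 0 → --b--▸ n12, --d--▸ n12, --d--▸ n13
  n6 = 0 | d.b.0 | a.0 → --a--▸ n12, --d--▸ n14
  n7 = (b.0 + d.0) | b.0 | a.0 → --a--▸ n13, --b--▸ n14, --b--▸ n15, --d--▸ n14
  n8 = 0 | d.b.0 | 0\{c,d} → --d--▸ n16
  n9 = 0 | b.0 | (a.a.0 + c.0\{c,d}) → --a--▸ n14, --b--▸ n17, --c--▸ n16
  n10 = (b.0 + d.0) | b.0 | 0\{c,d} → --b--▸ n16, --b--▸ n18, --d--▸ n16
  n11 = (b.0 + d.0) | 0 | (a.a.0 + c.0\{c,d}) → --a--▸ n15, --b--▸ n17, --c--▸ n18, --d--▸ n17
  n12 = 0 | d.b.0 | 0 → --d--▸ n19
  n13 = (b.0 + d.0) | b.0 | 0 → --b--▸ n19, --b--▸ n20, --d--▸ n19
  n14 = 0 | b.0 | a.0 → --a--▸ n19, --b--▸ n21
  n15 = (b.0 + d.0) | 0 | a.0 → --a--▸ n20, --b--▸ n21, --d--▸ n21
  n16 = 0 | b.0 | 0\{c,d} → --b--▸ n22
  n17 = 0 | 0 | (a.a.0 + c.0\{c,d}) → --a--▸ n21, --c--▸ n22
  n18 = (b.0 + d.0) | 0 | 0\{c,d} → --b--▸ n22, --d--▸ n22
  n19 = 0 | b.0 | 0 → --b--▸ n23
  n20 = (b.0 + d.0) | 0 | 0 → --b--▸ n23, --d--▸ n23
  n21 = 0 | 0 | a.0 → --a--▸ n23
  n22 = 0 | 0 | 0\{c,d} → stopped
  n23 = 0 | 0 | 0 → stopped
Partition-refinement fixed point:
  B0 = {m0}
  B1 = {m2}
  B2 = {m6}
  B3 = {m12, m8}
  B4 = {m16, m19}
  B5 = {m22, m23, n22, n23}
  B6 = {m14}
  B7 = {m21, n21}
  B8 = {m9}
  B9 = {m17, n17}
  B10 = {m4}
  B11 = {m11, n11}
  B12 = {m18, m20, n18, n20}
  B13 = {m15, n15}
  B14 = {m10, m13}
  B15 = {m7}
  B16 = {m1}
  B17 = {m3, m5}
  B18 = {n0}
  B19 = {n4}
  B20 = {n9}
  B21 = {n16, n19}
  B22 = {n14}
  B23 = {n7}
  B24 = {n10, n13}
  B25 = {n2}
  B26 = {n6}
  B27 = {n12, n8}
  B28 = {n1}
  B29 = {n3, n5}
m0 ∈ B0, n0 ∈ B18 → different blocks

NO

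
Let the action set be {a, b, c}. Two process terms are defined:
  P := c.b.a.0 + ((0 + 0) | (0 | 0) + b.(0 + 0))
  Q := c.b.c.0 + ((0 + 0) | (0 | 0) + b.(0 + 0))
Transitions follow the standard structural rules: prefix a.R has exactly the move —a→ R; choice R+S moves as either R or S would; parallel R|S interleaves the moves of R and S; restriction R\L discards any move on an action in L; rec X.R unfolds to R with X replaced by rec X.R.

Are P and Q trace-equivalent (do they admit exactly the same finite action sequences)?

NO — witness ⟨cba⟩

Reachable graph of P (5 states):
  u0 = c.b.a.0 + ((0 + 0) | (0 | 0) + b.(0 + 0)) ⊢ -b-> u1, -c-> u2
  u1 = 0 + 0 ⊢ stopped
  u2 = b.a.0 ⊢ -b-> u3
  u3 = a.0 ⊢ -a-> u4
  u4 = 0 ⊢ stopped
Reachable graph of Q (5 states):
  v0 = c.b.c.0 + ((0 + 0) | (0 | 0) + b.(0 + 0)) ⊢ -b-> v1, -c-> v2
  v1 = 0 + 0 ⊢ stopped
  v2 = b.c.0 ⊢ -b-> v3
  v3 = c.0 ⊢ -c-> v4
  v4 = 0 ⊢ stopped
Trace ⟨cba⟩ through P, begin at {u0}:
  after c @ step 1: {u2}
  after b @ step 2: {u3}
  after a @ step 3: {u4}
  — P admits the full trace.
Trace ⟨cba⟩ through Q, begin at {v0}:
  after c @ step 1: {v2}
  after b @ step 2: {v3}
  after a @ step 3: no successor for Q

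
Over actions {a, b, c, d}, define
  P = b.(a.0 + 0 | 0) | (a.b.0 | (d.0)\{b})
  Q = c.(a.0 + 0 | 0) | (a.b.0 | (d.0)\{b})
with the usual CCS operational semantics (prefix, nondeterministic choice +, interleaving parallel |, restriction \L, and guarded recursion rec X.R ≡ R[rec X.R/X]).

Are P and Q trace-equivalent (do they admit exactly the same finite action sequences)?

P's transition system — 18 states:
  u0 = b.(a.0 + 0 | 0) | (a.b.0 | (d.0)\{b}) has moves --a--▸ u1, --b--▸ u2, --d--▸ u3
  u1 = b.(a.0 + 0 | 0) | (b.0 | (d.0)\{b}) has moves --b--▸ u4, --b--▸ u5, --d--▸ u6
  u2 = (a.0 + 0 | 0) | (a.b.0 | (d.0)\{b}) has moves --a--▸ u4, --a--▸ u7, --d--▸ u8
  u3 = b.(a.0 + 0 | 0) | (a.b.0 | 0\{b}) has moves --a--▸ u6, --b--▸ u8
  u4 = (a.0 + 0 | 0) | (b.0 | (d.0)\{b}) has moves --a--▸ u9, --b--▸ u10, --d--▸ u11
  u5 = b.(a.0 + 0 | 0) | (0 | (d.0)\{b}) has moves --b--▸ u10, --d--▸ u12
  u6 = b.(a.0 + 0 | 0) | (b.0 | 0\{b}) has moves --b--▸ u11, --b--▸ u12
  u7 = 0 | (a.b.0 | (d.0)\{b}) has moves --a--▸ u9, --d--▸ u13
  u8 = (a.0 + 0 | 0) | (a.b.0 | 0\{b}) has moves --a--▸ u11, --a--▸ u13
  u9 = 0 | (b.0 | (d.0)\{b}) has moves --b--▸ u14, --d--▸ u15
  u10 = (a.0 + 0 | 0) | (0 | (d.0)\{b}) has moves --a--▸ u14, --d--▸ u16
  u11 = (a.0 + 0 | 0) | (b.0 | 0\{b}) has moves --a--▸ u15, --b--▸ u16
  u12 = b.(a.0 + 0 | 0) | (0 | 0\{b}) has moves --b--▸ u16
  u13 = 0 | (a.b.0 | 0\{b}) has moves --a--▸ u15
  u14 = 0 | (0 | (d.0)\{b}) has moves --d--▸ u17
  u15 = 0 | (b.0 | 0\{b}) has moves --b--▸ u17
  u16 = (a.0 + 0 | 0) | (0 | 0\{b}) has moves --a--▸ u17
  u17 = 0 | (0 | 0\{b}) has moves (no moves)
Q's transition system — 18 states:
  v0 = c.(a.0 + 0 | 0) | (a.b.0 | (d.0)\{b}) has moves --a--▸ v1, --c--▸ v2, --d--▸ v3
  v1 = c.(a.0 + 0 | 0) | (b.0 | (d.0)\{b}) has moves --b--▸ v4, --c--▸ v5, --d--▸ v6
  v2 = (a.0 + 0 | 0) | (a.b.0 | (d.0)\{b}) has moves --a--▸ v5, --a--▸ v7, --d--▸ v8
  v3 = c.(a.0 + 0 | 0) | (a.b.0 | 0\{b}) has moves --a--▸ v6, --c--▸ v8
  v4 = c.(a.0 + 0 | 0) | (0 | (d.0)\{b}) has moves --c--▸ v9, --d--▸ v10
  v5 = (a.0 + 0 | 0) | (b.0 | (d.0)\{b}) has moves --a--▸ v11, --b--▸ v9, --d--▸ v12
  v6 = c.(a.0 + 0 | 0) | (b.0 | 0\{b}) has moves --b--▸ v10, --c--▸ v12
  v7 = 0 | (a.b.0 | (d.0)\{b}) has moves --a--▸ v11, --d--▸ v13
  v8 = (a.0 + 0 | 0) | (a.b.0 | 0\{b}) has moves --a--▸ v12, --a--▸ v13
  v9 = (a.0 + 0 | 0) | (0 | (d.0)\{b}) has moves --a--▸ v14, --d--▸ v15
  v10 = c.(a.0 + 0 | 0) | (0 | 0\{b}) has moves --c--▸ v15
  v11 = 0 | (b.0 | (d.0)\{b}) has moves --b--▸ v14, --d--▸ v16
  v12 = (a.0 + 0 | 0) | (b.0 | 0\{b}) has moves --a--▸ v16, --b--▸ v15
  v13 = 0 | (a.b.0 | 0\{b}) has moves --a--▸ v16
  v14 = 0 | (0 | (d.0)\{b}) has moves --d--▸ v17
  v15 = (a.0 + 0 | 0) | (0 | 0\{b}) has moves --a--▸ v17
  v16 = 0 | (b.0 | 0\{b}) has moves --b--▸ v17
  v17 = 0 | (0 | 0\{b}) has moves (no moves)
Run σ = ⟨b⟩ on P: start {u0}
  after b @ step 1: {u2}
  P completes σ.
Run σ = ⟨b⟩ on Q: start {v0}
  after b @ step 1: no successor for Q

NO — witness ⟨b⟩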